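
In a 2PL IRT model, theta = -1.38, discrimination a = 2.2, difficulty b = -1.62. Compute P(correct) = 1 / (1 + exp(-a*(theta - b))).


a*(theta - b) = 2.2 * (-1.38 - -1.62) = 0.528
exp(-0.528) = 0.5898
P = 1 / (1 + 0.5898)
P = 0.629

0.629


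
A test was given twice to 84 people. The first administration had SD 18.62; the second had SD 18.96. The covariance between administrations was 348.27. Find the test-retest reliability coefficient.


r = cov(X,Y) / (SD_X * SD_Y)
r = 348.27 / (18.62 * 18.96)
r = 348.27 / 353.0352
r = 0.9865

0.9865


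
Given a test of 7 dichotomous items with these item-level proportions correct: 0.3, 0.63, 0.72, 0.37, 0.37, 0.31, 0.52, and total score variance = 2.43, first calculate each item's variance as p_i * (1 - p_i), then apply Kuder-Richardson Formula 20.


For each item, compute p_i * q_i:
  Item 1: 0.3 * 0.7 = 0.21
  Item 2: 0.63 * 0.37 = 0.2331
  Item 3: 0.72 * 0.28 = 0.2016
  Item 4: 0.37 * 0.63 = 0.2331
  Item 5: 0.37 * 0.63 = 0.2331
  Item 6: 0.31 * 0.69 = 0.2139
  Item 7: 0.52 * 0.48 = 0.2496
Sum(p_i * q_i) = 0.21 + 0.2331 + 0.2016 + 0.2331 + 0.2331 + 0.2139 + 0.2496 = 1.5744
KR-20 = (k/(k-1)) * (1 - Sum(p_i*q_i) / Var_total)
= (7/6) * (1 - 1.5744/2.43)
= 1.1667 * 0.3521
KR-20 = 0.4108

0.4108


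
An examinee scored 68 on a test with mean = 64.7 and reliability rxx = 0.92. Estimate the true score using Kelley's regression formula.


T_est = rxx * X + (1 - rxx) * mean
T_est = 0.92 * 68 + 0.08 * 64.7
T_est = 62.56 + 5.176
T_est = 67.736

67.736


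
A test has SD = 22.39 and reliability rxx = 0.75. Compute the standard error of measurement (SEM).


SEM = SD * sqrt(1 - rxx)
SEM = 22.39 * sqrt(1 - 0.75)
SEM = 22.39 * sqrt(0.25) = 22.39 * 0.5
SEM = 11.195

11.195


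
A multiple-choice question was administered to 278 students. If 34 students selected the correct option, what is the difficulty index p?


Item difficulty p = number correct / total examinees
p = 34 / 278
p = 0.1223

0.1223


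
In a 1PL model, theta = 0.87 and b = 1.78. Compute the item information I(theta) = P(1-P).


P = 1/(1+exp(-(0.87-1.78))) = 0.287
I = P*(1-P) = 0.287 * 0.713
I = 0.2046

0.2046


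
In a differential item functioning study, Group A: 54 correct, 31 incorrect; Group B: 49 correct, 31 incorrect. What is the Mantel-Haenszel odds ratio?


Odds_A = 54/31 = 1.7419
Odds_B = 49/31 = 1.5806
OR = Odds_A / Odds_B = 1.7419 / 1.5806
Exactly, OR = (54 * 31) / (31 * 49) = 1674 / 1519
OR = 1.102

1.102


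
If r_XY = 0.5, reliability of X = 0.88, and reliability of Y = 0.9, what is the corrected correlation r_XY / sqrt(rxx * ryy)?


r_corrected = rxy / sqrt(rxx * ryy)
= 0.5 / sqrt(0.88 * 0.9)
= 0.5 / sqrt(0.792)
= 0.5 / 0.889944
r_corrected = 0.5618

0.5618


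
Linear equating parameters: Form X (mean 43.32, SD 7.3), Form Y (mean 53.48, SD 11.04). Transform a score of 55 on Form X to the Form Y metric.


slope = SD_Y / SD_X = 11.04 / 7.3 ~ 1.5123
intercept = mean_Y - slope * mean_X = 53.48 - (11.04 / 7.3) * 43.32 ~ -12.0341
Y = slope * X + intercept. To avoid rounding drift from the rounded slope/intercept, evaluate the equivalent form Y = mean_Y + SD_Y * (X - mean_X) / SD_X at full precision:
Y = 53.48 + 11.04 * (55 - 43.32) / 7.3
Y = 53.48 + 11.04 * 11.68 / 7.3
Y = 53.48 + 128.9472 / 7.3
Y = 53.48 + 17.664
Y = 71.144

71.144


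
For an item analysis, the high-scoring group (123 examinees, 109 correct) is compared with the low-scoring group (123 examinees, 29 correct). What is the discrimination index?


p_upper = 109/123 = 0.8862
p_lower = 29/123 = 0.2358
D = 0.8862 - 0.2358 = 0.6504

0.6504


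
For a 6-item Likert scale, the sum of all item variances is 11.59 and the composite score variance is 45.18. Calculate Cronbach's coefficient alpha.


alpha = (k/(k-1)) * (1 - sum(si^2)/s_total^2)
= (6/5) * (1 - 11.59/45.18)
alpha = 0.8922

0.8922


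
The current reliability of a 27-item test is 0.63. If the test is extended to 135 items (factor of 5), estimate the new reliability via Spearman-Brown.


r_new = (n * rxx) / (1 + (n-1) * rxx)
r_new = (5 * 0.63) / (1 + 4 * 0.63)
r_new = 3.15 / 3.52
r_new = 0.8949

0.8949


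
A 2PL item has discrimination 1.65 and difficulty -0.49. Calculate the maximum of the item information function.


For 2PL, max info at theta = b = -0.49
I_max = a^2 / 4 = 1.65^2 / 4
= 2.7225 / 4
I_max = 0.6806

0.6806


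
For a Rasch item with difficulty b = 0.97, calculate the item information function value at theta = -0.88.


P = 1/(1+exp(-(-0.88-0.97))) = 0.1359
I = P*(1-P) = 0.1359 * 0.8641
I = 0.1174

0.1174


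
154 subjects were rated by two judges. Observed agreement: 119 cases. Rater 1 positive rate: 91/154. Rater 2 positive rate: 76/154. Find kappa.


P_o = 119/154 = 0.772727
P_e = (91*76 + 63*78) / 23716 = 0.498819
kappa = (P_o - P_e) / (1 - P_e)
kappa = (0.772727 - 0.498819) / (1 - 0.498819)
kappa = 0.5465

0.5465


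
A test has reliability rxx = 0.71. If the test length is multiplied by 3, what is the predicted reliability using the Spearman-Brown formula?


r_new = (n * rxx) / (1 + (n-1) * rxx)
r_new = (3 * 0.71) / (1 + 2 * 0.71)
r_new = 2.13 / 2.42
r_new = 0.8802

0.8802


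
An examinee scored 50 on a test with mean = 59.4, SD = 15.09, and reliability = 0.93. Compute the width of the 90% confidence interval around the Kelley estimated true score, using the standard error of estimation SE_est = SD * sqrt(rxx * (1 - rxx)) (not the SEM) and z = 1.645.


True score estimate = 0.93*50 + 0.07*59.4 = 50.658
SE_est = SD * sqrt(rxx * (1 - rxx)) = 15.09 * sqrt(0.93 * 0.07) = 15.09 * sqrt(0.0651) = 3.850168
CI = T_est +/- z * SE_est, so width = 2 * z * SE_est = 2 * 1.645 * 3.850168
Width = 12.6671

12.6671


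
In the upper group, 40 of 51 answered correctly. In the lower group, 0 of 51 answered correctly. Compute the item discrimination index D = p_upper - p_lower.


p_upper = 40/51 = 0.7843
p_lower = 0/51 = 0.0
D = 0.7843 - 0.0 = 0.7843

0.7843


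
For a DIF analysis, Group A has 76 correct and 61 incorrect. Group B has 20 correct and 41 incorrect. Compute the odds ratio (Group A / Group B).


Odds_A = 76/61 = 1.2459
Odds_B = 20/41 = 0.4878
OR = Odds_A / Odds_B = 1.2459 / 0.4878
Exactly, OR = (76 * 41) / (61 * 20) = 3116 / 1220
OR = 2.5541

2.5541


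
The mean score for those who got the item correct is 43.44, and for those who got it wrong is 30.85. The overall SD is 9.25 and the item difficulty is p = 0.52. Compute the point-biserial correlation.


q = 1 - p = 0.48
rpb = ((M1 - M0) / SD) * sqrt(p * q)
rpb = ((43.44 - 30.85) / 9.25) * sqrt(0.52 * 0.48)
rpb = 0.68

0.68


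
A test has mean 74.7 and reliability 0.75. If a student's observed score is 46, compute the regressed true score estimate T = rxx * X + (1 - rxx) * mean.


T_est = rxx * X + (1 - rxx) * mean
T_est = 0.75 * 46 + 0.25 * 74.7
T_est = 34.5 + 18.675
T_est = 53.175

53.175


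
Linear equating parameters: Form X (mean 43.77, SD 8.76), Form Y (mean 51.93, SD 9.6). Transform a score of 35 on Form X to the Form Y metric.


slope = SD_Y / SD_X = 9.6 / 8.76 ~ 1.0959
intercept = mean_Y - slope * mean_X = 51.93 - (9.6 / 8.76) * 43.77 ~ 3.9629
Y = slope * X + intercept. To avoid rounding drift from the rounded slope/intercept, evaluate the equivalent form Y = mean_Y + SD_Y * (X - mean_X) / SD_X at full precision:
Y = 51.93 + 9.6 * (35 - 43.77) / 8.76
Y = 51.93 - 9.6 * 8.77 / 8.76
Y = 51.93 - 84.192 / 8.76
Y = 51.93 - 9.611
Y = 42.319

42.319


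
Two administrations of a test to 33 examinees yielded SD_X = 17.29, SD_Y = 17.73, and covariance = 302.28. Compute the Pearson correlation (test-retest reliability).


r = cov(X,Y) / (SD_X * SD_Y)
r = 302.28 / (17.29 * 17.73)
r = 302.28 / 306.5517
r = 0.9861

0.9861


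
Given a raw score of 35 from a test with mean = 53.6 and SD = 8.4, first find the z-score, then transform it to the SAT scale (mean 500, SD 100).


z = (X - mean) / SD = (35 - 53.6) / 8.4
z = -18.6 / 8.4
z = -2.2143
SAT-scale = SAT = 500 + 100z
Carry z at full precision (z = -18.6 / 8.4) into the conversion:
SAT-scale = 500 + 100 * (-18.6 / 8.4) = 500 + -1860 / 8.4
SAT-scale = 500 + -221.4286
SAT-scale = 278.5714

278.5714


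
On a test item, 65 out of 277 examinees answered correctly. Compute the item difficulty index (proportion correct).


Item difficulty p = number correct / total examinees
p = 65 / 277
p = 0.2347

0.2347


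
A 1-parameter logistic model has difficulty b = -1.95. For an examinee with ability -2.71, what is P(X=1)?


theta - b = -2.71 - -1.95 = -0.76
exp(-(theta - b)) = exp(0.76) = 2.1383
P = 1 / (1 + 2.1383)
P = 0.3186

0.3186


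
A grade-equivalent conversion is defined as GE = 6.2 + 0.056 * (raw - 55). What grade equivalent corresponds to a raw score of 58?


raw - median = 58 - 55 = 3
slope * diff = 0.056 * 3 = 0.168
GE = 6.2 + 0.168
GE = 6.368

6.368


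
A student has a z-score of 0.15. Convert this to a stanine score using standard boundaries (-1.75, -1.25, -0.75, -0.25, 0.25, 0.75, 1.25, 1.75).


Stanine boundaries: [-1.75, -1.25, -0.75, -0.25, 0.25, 0.75, 1.25, 1.75]
z = 0.15
Check each boundary:
  z >= -1.75 -> could be stanine 2
  z >= -1.25 -> could be stanine 3
  z >= -0.75 -> could be stanine 4
  z >= -0.25 -> could be stanine 5
  z < 0.25
  z < 0.75
  z < 1.25
  z < 1.75
Highest qualifying boundary gives stanine = 5

5


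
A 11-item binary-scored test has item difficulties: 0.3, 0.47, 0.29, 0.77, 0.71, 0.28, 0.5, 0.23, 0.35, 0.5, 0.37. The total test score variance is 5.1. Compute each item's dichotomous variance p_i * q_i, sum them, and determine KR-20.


For each item, compute p_i * q_i:
  Item 1: 0.3 * 0.7 = 0.21
  Item 2: 0.47 * 0.53 = 0.2491
  Item 3: 0.29 * 0.71 = 0.2059
  Item 4: 0.77 * 0.23 = 0.1771
  Item 5: 0.71 * 0.29 = 0.2059
  Item 6: 0.28 * 0.72 = 0.2016
  Item 7: 0.5 * 0.5 = 0.25
  Item 8: 0.23 * 0.77 = 0.1771
  Item 9: 0.35 * 0.65 = 0.2275
  Item 10: 0.5 * 0.5 = 0.25
  Item 11: 0.37 * 0.63 = 0.2331
Sum(p_i * q_i) = 0.21 + 0.2491 + 0.2059 + 0.1771 + 0.2059 + 0.2016 + 0.25 + 0.1771 + 0.2275 + 0.25 + 0.2331 = 2.3873
KR-20 = (k/(k-1)) * (1 - Sum(p_i*q_i) / Var_total)
= (11/10) * (1 - 2.3873/5.1)
= 1.1 * 0.5319
KR-20 = 0.5851

0.5851


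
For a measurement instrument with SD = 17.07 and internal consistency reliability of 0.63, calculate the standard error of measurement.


SEM = SD * sqrt(1 - rxx)
SEM = 17.07 * sqrt(1 - 0.63)
SEM = 17.07 * sqrt(0.37) = 17.07 * 0.608276
SEM = 10.3833

10.3833


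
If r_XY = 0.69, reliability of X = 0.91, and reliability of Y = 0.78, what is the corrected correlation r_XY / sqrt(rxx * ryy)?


r_corrected = rxy / sqrt(rxx * ryy)
= 0.69 / sqrt(0.91 * 0.78)
= 0.69 / sqrt(0.7098)
= 0.69 / 0.842496
r_corrected = 0.819

0.819


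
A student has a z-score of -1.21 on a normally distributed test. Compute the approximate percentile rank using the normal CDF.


CDF(z) = 0.5 * (1 + erf(z/sqrt(2)))
erf(-0.8556) = -0.7737
CDF = 0.1131
Percentile rank = 0.1131 * 100 = 11.31

11.31


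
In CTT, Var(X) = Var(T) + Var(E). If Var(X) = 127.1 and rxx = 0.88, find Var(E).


var_true = rxx * var_obs = 0.88 * 127.1 = 111.848
var_error = var_obs - var_true
var_error = 127.1 - 111.848
var_error = 15.252

15.252


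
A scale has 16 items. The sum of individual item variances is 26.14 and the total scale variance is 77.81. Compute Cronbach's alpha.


alpha = (k/(k-1)) * (1 - sum(si^2)/s_total^2)
= (16/15) * (1 - 26.14/77.81)
alpha = 0.7083

0.7083


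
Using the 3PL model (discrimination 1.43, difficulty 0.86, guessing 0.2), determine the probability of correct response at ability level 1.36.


logit = 1.43*(1.36 - 0.86) = 0.715
P* = 1/(1 + exp(-0.715)) = 0.6715
P = 0.2 + (1 - 0.2) * 0.6715
P = 0.7372

0.7372


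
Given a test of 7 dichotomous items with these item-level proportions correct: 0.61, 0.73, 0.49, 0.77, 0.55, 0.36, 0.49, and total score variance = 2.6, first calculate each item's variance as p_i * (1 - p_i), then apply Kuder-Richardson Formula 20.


For each item, compute p_i * q_i:
  Item 1: 0.61 * 0.39 = 0.2379
  Item 2: 0.73 * 0.27 = 0.1971
  Item 3: 0.49 * 0.51 = 0.2499
  Item 4: 0.77 * 0.23 = 0.1771
  Item 5: 0.55 * 0.45 = 0.2475
  Item 6: 0.36 * 0.64 = 0.2304
  Item 7: 0.49 * 0.51 = 0.2499
Sum(p_i * q_i) = 0.2379 + 0.1971 + 0.2499 + 0.1771 + 0.2475 + 0.2304 + 0.2499 = 1.5898
KR-20 = (k/(k-1)) * (1 - Sum(p_i*q_i) / Var_total)
= (7/6) * (1 - 1.5898/2.6)
= 1.1667 * 0.3885
KR-20 = 0.4533

0.4533


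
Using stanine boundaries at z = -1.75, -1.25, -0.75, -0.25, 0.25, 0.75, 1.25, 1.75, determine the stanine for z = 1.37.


Stanine boundaries: [-1.75, -1.25, -0.75, -0.25, 0.25, 0.75, 1.25, 1.75]
z = 1.37
Check each boundary:
  z >= -1.75 -> could be stanine 2
  z >= -1.25 -> could be stanine 3
  z >= -0.75 -> could be stanine 4
  z >= -0.25 -> could be stanine 5
  z >= 0.25 -> could be stanine 6
  z >= 0.75 -> could be stanine 7
  z >= 1.25 -> could be stanine 8
  z < 1.75
Highest qualifying boundary gives stanine = 8

8


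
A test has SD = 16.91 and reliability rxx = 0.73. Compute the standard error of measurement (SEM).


SEM = SD * sqrt(1 - rxx)
SEM = 16.91 * sqrt(1 - 0.73)
SEM = 16.91 * sqrt(0.27) = 16.91 * 0.519615
SEM = 8.7867

8.7867


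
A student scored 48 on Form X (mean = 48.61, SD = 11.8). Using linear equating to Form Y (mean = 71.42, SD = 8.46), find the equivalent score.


slope = SD_Y / SD_X = 8.46 / 11.8 ~ 0.7169
intercept = mean_Y - slope * mean_X = 71.42 - (8.46 / 11.8) * 48.61 ~ 36.5691
Y = slope * X + intercept. To avoid rounding drift from the rounded slope/intercept, evaluate the equivalent form Y = mean_Y + SD_Y * (X - mean_X) / SD_X at full precision:
Y = 71.42 + 8.46 * (48 - 48.61) / 11.8
Y = 71.42 - 8.46 * 0.61 / 11.8
Y = 71.42 - 5.1606 / 11.8
Y = 71.42 - 0.4373
Y = 70.9827

70.9827


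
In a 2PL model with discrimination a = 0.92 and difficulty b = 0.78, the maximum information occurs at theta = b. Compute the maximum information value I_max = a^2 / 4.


For 2PL, max info at theta = b = 0.78
I_max = a^2 / 4 = 0.92^2 / 4
= 0.8464 / 4
I_max = 0.2116

0.2116


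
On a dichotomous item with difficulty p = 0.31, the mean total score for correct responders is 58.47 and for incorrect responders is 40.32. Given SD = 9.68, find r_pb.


q = 1 - p = 0.69
rpb = ((M1 - M0) / SD) * sqrt(p * q)
rpb = ((58.47 - 40.32) / 9.68) * sqrt(0.31 * 0.69)
rpb = 0.8672

0.8672


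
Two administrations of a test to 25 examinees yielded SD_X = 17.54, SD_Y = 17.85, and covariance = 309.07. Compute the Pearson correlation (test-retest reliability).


r = cov(X,Y) / (SD_X * SD_Y)
r = 309.07 / (17.54 * 17.85)
r = 309.07 / 313.089
r = 0.9872

0.9872


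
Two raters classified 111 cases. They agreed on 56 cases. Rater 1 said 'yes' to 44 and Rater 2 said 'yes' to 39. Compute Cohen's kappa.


P_o = 56/111 = 0.504505
P_e = (44*39 + 67*72) / 12321 = 0.530801
kappa = (P_o - P_e) / (1 - P_e)
kappa = (0.504505 - 0.530801) / (1 - 0.530801)
kappa = -0.056

-0.056


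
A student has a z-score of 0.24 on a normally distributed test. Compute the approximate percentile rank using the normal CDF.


CDF(z) = 0.5 * (1 + erf(z/sqrt(2)))
erf(0.1697) = 0.1897
CDF = 0.5948
Percentile rank = 0.5948 * 100 = 59.48

59.48


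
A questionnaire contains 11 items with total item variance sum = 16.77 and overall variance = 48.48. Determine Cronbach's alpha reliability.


alpha = (k/(k-1)) * (1 - sum(si^2)/s_total^2)
= (11/10) * (1 - 16.77/48.48)
alpha = 0.7195

0.7195


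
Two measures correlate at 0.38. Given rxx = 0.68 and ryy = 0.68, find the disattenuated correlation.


r_corrected = rxy / sqrt(rxx * ryy)
= 0.38 / sqrt(0.68 * 0.68)
= 0.38 / sqrt(0.4624)
= 0.38 / 0.68
r_corrected = 0.5588

0.5588


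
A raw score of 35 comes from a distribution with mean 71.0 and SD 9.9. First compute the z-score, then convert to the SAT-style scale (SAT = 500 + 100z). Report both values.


z = (X - mean) / SD = (35 - 71.0) / 9.9
z = -36.0 / 9.9
z = -3.6364
SAT-scale = SAT = 500 + 100z
Carry z at full precision (z = -36.0 / 9.9) into the conversion:
SAT-scale = 500 + 100 * (-36.0 / 9.9) = 500 + -3600 / 9.9
SAT-scale = 500 + -363.6364
SAT-scale = 136.3636

136.3636


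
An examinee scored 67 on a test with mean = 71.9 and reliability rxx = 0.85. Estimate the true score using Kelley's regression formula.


T_est = rxx * X + (1 - rxx) * mean
T_est = 0.85 * 67 + 0.15 * 71.9
T_est = 56.95 + 10.785
T_est = 67.735

67.735


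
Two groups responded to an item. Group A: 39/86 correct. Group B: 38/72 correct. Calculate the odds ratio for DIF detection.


Odds_A = 39/47 = 0.8298
Odds_B = 38/34 = 1.1176
OR = Odds_A / Odds_B = 0.8298 / 1.1176
Exactly, OR = (39 * 34) / (47 * 38) = 1326 / 1786
OR = 0.7424

0.7424


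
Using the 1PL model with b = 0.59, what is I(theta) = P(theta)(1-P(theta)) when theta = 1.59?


P = 1/(1+exp(-(1.59-0.59))) = 0.7311
I = P*(1-P) = 0.7311 * 0.2689
I = 0.1966

0.1966


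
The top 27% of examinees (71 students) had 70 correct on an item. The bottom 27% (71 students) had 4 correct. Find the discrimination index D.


p_upper = 70/71 = 0.9859
p_lower = 4/71 = 0.0563
D = 0.9859 - 0.0563 = 0.9296

0.9296


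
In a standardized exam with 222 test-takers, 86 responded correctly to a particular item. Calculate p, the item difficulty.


Item difficulty p = number correct / total examinees
p = 86 / 222
p = 0.3874

0.3874


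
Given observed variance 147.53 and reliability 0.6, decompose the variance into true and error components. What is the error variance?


var_true = rxx * var_obs = 0.6 * 147.53 = 88.518
var_error = var_obs - var_true
var_error = 147.53 - 88.518
var_error = 59.012

59.012


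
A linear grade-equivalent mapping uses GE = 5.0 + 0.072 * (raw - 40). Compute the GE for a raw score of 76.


raw - median = 76 - 40 = 36
slope * diff = 0.072 * 36 = 2.592
GE = 5.0 + 2.592
GE = 7.592

7.592


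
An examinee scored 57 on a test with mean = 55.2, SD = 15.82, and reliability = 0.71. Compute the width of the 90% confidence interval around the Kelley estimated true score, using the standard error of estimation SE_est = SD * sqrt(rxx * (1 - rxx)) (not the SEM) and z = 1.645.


True score estimate = 0.71*57 + 0.29*55.2 = 56.478
SE_est = SD * sqrt(rxx * (1 - rxx)) = 15.82 * sqrt(0.71 * 0.29) = 15.82 * sqrt(0.2059) = 7.178516
CI = T_est +/- z * SE_est, so width = 2 * z * SE_est = 2 * 1.645 * 7.178516
Width = 23.6173

23.6173


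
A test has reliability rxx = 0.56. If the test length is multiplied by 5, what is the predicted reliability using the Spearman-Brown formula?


r_new = (n * rxx) / (1 + (n-1) * rxx)
r_new = (5 * 0.56) / (1 + 4 * 0.56)
r_new = 2.8 / 3.24
r_new = 0.8642

0.8642


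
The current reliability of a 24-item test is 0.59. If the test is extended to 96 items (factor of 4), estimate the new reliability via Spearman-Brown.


r_new = (n * rxx) / (1 + (n-1) * rxx)
r_new = (4 * 0.59) / (1 + 3 * 0.59)
r_new = 2.36 / 2.77
r_new = 0.852

0.852


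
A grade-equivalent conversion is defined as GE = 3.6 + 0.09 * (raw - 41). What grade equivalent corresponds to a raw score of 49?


raw - median = 49 - 41 = 8
slope * diff = 0.09 * 8 = 0.72
GE = 3.6 + 0.72
GE = 4.32

4.32


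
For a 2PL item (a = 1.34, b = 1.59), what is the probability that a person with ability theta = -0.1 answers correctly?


a*(theta - b) = 1.34 * (-0.1 - 1.59) = -2.2646
exp(--2.2646) = 9.6273
P = 1 / (1 + 9.6273)
P = 0.0941

0.0941


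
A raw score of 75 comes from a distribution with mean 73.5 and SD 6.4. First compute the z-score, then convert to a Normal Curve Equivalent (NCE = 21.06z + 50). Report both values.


z = (X - mean) / SD = (75 - 73.5) / 6.4
z = 1.5 / 6.4
z = 0.2344
NCE = NCE = 21.06z + 50
Carry z at full precision (z = 1.5 / 6.4) into the conversion:
NCE = 21.06 * (1.5 / 6.4) + 50 = 31.59 / 6.4 + 50
NCE = 4.9359 + 50
NCE = 54.9359

54.9359


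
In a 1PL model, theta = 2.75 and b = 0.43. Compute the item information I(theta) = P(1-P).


P = 1/(1+exp(-(2.75-0.43))) = 0.9105
I = P*(1-P) = 0.9105 * 0.0895
I = 0.0815

0.0815


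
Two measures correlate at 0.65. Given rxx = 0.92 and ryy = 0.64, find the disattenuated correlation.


r_corrected = rxy / sqrt(rxx * ryy)
= 0.65 / sqrt(0.92 * 0.64)
= 0.65 / sqrt(0.5888)
= 0.65 / 0.767333
r_corrected = 0.8471

0.8471


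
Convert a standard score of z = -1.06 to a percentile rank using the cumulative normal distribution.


CDF(z) = 0.5 * (1 + erf(z/sqrt(2)))
erf(-0.7495) = -0.7109
CDF = 0.1446
Percentile rank = 0.1446 * 100 = 14.46

14.46


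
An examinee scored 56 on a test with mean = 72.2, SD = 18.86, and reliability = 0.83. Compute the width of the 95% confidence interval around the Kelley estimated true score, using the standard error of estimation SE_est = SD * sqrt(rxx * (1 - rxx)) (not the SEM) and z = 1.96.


True score estimate = 0.83*56 + 0.17*72.2 = 58.754
SE_est = SD * sqrt(rxx * (1 - rxx)) = 18.86 * sqrt(0.83 * 0.17) = 18.86 * sqrt(0.1411) = 7.084435
CI = T_est +/- z * SE_est, so width = 2 * z * SE_est = 2 * 1.96 * 7.084435
Width = 27.771

27.771


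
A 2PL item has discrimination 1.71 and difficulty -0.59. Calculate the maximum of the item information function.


For 2PL, max info at theta = b = -0.59
I_max = a^2 / 4 = 1.71^2 / 4
= 2.9241 / 4
I_max = 0.731

0.731


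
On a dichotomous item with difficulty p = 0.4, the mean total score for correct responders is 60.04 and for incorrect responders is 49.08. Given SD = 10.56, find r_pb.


q = 1 - p = 0.6
rpb = ((M1 - M0) / SD) * sqrt(p * q)
rpb = ((60.04 - 49.08) / 10.56) * sqrt(0.4 * 0.6)
rpb = 0.5085

0.5085


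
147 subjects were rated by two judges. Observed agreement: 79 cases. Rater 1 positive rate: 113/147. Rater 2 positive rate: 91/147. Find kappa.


P_o = 79/147 = 0.537415
P_e = (113*91 + 34*56) / 21609 = 0.563978
kappa = (P_o - P_e) / (1 - P_e)
kappa = (0.537415 - 0.563978) / (1 - 0.563978)
kappa = -0.0609

-0.0609


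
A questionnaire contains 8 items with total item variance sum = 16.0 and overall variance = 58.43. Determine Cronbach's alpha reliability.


alpha = (k/(k-1)) * (1 - sum(si^2)/s_total^2)
= (8/7) * (1 - 16.0/58.43)
alpha = 0.8299

0.8299


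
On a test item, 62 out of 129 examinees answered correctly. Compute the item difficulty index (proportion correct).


Item difficulty p = number correct / total examinees
p = 62 / 129
p = 0.4806

0.4806


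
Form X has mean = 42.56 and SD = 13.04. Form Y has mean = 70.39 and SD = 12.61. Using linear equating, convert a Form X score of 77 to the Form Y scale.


slope = SD_Y / SD_X = 12.61 / 13.04 ~ 0.967
intercept = mean_Y - slope * mean_X = 70.39 - (12.61 / 13.04) * 42.56 ~ 29.2334
Y = slope * X + intercept. To avoid rounding drift from the rounded slope/intercept, evaluate the equivalent form Y = mean_Y + SD_Y * (X - mean_X) / SD_X at full precision:
Y = 70.39 + 12.61 * (77 - 42.56) / 13.04
Y = 70.39 + 12.61 * 34.44 / 13.04
Y = 70.39 + 434.2884 / 13.04
Y = 70.39 + 33.3043
Y = 103.6943

103.6943


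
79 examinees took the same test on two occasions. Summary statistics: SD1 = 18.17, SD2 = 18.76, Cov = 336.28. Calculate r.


r = cov(X,Y) / (SD_X * SD_Y)
r = 336.28 / (18.17 * 18.76)
r = 336.28 / 340.8692
r = 0.9865

0.9865


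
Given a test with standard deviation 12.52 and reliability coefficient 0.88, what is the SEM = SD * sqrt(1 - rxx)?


SEM = SD * sqrt(1 - rxx)
SEM = 12.52 * sqrt(1 - 0.88)
SEM = 12.52 * sqrt(0.12) = 12.52 * 0.34641
SEM = 4.3371

4.3371


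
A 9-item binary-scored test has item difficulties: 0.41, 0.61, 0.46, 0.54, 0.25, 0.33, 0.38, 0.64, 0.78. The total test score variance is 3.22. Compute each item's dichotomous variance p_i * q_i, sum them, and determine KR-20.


For each item, compute p_i * q_i:
  Item 1: 0.41 * 0.59 = 0.2419
  Item 2: 0.61 * 0.39 = 0.2379
  Item 3: 0.46 * 0.54 = 0.2484
  Item 4: 0.54 * 0.46 = 0.2484
  Item 5: 0.25 * 0.75 = 0.1875
  Item 6: 0.33 * 0.67 = 0.2211
  Item 7: 0.38 * 0.62 = 0.2356
  Item 8: 0.64 * 0.36 = 0.2304
  Item 9: 0.78 * 0.22 = 0.1716
Sum(p_i * q_i) = 0.2419 + 0.2379 + 0.2484 + 0.2484 + 0.1875 + 0.2211 + 0.2356 + 0.2304 + 0.1716 = 2.0228
KR-20 = (k/(k-1)) * (1 - Sum(p_i*q_i) / Var_total)
= (9/8) * (1 - 2.0228/3.22)
= 1.125 * 0.3718
KR-20 = 0.4183

0.4183


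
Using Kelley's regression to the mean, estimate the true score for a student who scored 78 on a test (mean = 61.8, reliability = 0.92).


T_est = rxx * X + (1 - rxx) * mean
T_est = 0.92 * 78 + 0.08 * 61.8
T_est = 71.76 + 4.944
T_est = 76.704

76.704


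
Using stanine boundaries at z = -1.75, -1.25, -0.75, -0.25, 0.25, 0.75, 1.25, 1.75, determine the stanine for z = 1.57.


Stanine boundaries: [-1.75, -1.25, -0.75, -0.25, 0.25, 0.75, 1.25, 1.75]
z = 1.57
Check each boundary:
  z >= -1.75 -> could be stanine 2
  z >= -1.25 -> could be stanine 3
  z >= -0.75 -> could be stanine 4
  z >= -0.25 -> could be stanine 5
  z >= 0.25 -> could be stanine 6
  z >= 0.75 -> could be stanine 7
  z >= 1.25 -> could be stanine 8
  z < 1.75
Highest qualifying boundary gives stanine = 8

8


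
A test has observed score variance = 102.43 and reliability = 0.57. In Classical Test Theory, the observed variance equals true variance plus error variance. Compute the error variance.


var_true = rxx * var_obs = 0.57 * 102.43 = 58.3851
var_error = var_obs - var_true
var_error = 102.43 - 58.3851
var_error = 44.0449

44.0449


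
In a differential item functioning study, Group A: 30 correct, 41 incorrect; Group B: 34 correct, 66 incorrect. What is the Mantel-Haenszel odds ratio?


Odds_A = 30/41 = 0.7317
Odds_B = 34/66 = 0.5152
OR = Odds_A / Odds_B = 0.7317 / 0.5152
Exactly, OR = (30 * 66) / (41 * 34) = 1980 / 1394
OR = 1.4204

1.4204


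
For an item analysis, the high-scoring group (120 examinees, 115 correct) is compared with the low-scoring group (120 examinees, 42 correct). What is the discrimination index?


p_upper = 115/120 = 0.9583
p_lower = 42/120 = 0.35
D = 0.9583 - 0.35 = 0.6083

0.6083


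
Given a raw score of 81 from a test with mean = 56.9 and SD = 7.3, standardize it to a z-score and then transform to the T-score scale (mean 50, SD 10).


z = (X - mean) / SD = (81 - 56.9) / 7.3
z = 24.1 / 7.3
z = 3.3014
T-score = T = 50 + 10z
Carry z at full precision (z = 24.1 / 7.3) into the conversion:
T-score = 50 + 10 * (24.1 / 7.3) = 50 + 241 / 7.3
T-score = 50 + 33.0137
T-score = 83.0137

83.0137


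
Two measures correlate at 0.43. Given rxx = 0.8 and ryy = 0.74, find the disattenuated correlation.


r_corrected = rxy / sqrt(rxx * ryy)
= 0.43 / sqrt(0.8 * 0.74)
= 0.43 / sqrt(0.592)
= 0.43 / 0.769415
r_corrected = 0.5589

0.5589


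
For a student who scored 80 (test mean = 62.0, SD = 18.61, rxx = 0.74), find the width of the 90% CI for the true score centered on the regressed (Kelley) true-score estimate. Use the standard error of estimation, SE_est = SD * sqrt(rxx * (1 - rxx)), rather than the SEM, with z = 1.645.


True score estimate = 0.74*80 + 0.26*62.0 = 75.32
SE_est = SD * sqrt(rxx * (1 - rxx)) = 18.61 * sqrt(0.74 * 0.26) = 18.61 * sqrt(0.1924) = 8.162983
CI = T_est +/- z * SE_est, so width = 2 * z * SE_est = 2 * 1.645 * 8.162983
Width = 26.8562

26.8562


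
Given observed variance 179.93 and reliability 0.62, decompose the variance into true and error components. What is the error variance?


var_true = rxx * var_obs = 0.62 * 179.93 = 111.5566
var_error = var_obs - var_true
var_error = 179.93 - 111.5566
var_error = 68.3734

68.3734


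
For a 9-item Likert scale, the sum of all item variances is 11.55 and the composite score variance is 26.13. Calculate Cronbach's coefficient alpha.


alpha = (k/(k-1)) * (1 - sum(si^2)/s_total^2)
= (9/8) * (1 - 11.55/26.13)
alpha = 0.6277

0.6277


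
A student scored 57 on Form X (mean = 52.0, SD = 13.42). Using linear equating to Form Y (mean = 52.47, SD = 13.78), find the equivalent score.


slope = SD_Y / SD_X = 13.78 / 13.42 ~ 1.0268
intercept = mean_Y - slope * mean_X = 52.47 - (13.78 / 13.42) * 52.0 ~ -0.9249
Y = slope * X + intercept. To avoid rounding drift from the rounded slope/intercept, evaluate the equivalent form Y = mean_Y + SD_Y * (X - mean_X) / SD_X at full precision:
Y = 52.47 + 13.78 * (57 - 52.0) / 13.42
Y = 52.47 + 13.78 * 5.0 / 13.42
Y = 52.47 + 68.9 / 13.42
Y = 52.47 + 5.1341
Y = 57.6041

57.6041


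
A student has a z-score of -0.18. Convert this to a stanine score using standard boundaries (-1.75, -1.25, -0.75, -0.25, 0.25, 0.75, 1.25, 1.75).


Stanine boundaries: [-1.75, -1.25, -0.75, -0.25, 0.25, 0.75, 1.25, 1.75]
z = -0.18
Check each boundary:
  z >= -1.75 -> could be stanine 2
  z >= -1.25 -> could be stanine 3
  z >= -0.75 -> could be stanine 4
  z >= -0.25 -> could be stanine 5
  z < 0.25
  z < 0.75
  z < 1.25
  z < 1.75
Highest qualifying boundary gives stanine = 5

5


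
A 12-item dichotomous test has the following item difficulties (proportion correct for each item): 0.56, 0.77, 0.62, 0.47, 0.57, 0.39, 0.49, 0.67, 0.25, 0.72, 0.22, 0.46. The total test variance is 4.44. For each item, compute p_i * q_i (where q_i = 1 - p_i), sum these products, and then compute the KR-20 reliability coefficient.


For each item, compute p_i * q_i:
  Item 1: 0.56 * 0.44 = 0.2464
  Item 2: 0.77 * 0.23 = 0.1771
  Item 3: 0.62 * 0.38 = 0.2356
  Item 4: 0.47 * 0.53 = 0.2491
  Item 5: 0.57 * 0.43 = 0.2451
  Item 6: 0.39 * 0.61 = 0.2379
  Item 7: 0.49 * 0.51 = 0.2499
  Item 8: 0.67 * 0.33 = 0.2211
  Item 9: 0.25 * 0.75 = 0.1875
  Item 10: 0.72 * 0.28 = 0.2016
  Item 11: 0.22 * 0.78 = 0.1716
  Item 12: 0.46 * 0.54 = 0.2484
Sum(p_i * q_i) = 0.2464 + 0.1771 + 0.2356 + 0.2491 + 0.2451 + 0.2379 + 0.2499 + 0.2211 + 0.1875 + 0.2016 + 0.1716 + 0.2484 = 2.6713
KR-20 = (k/(k-1)) * (1 - Sum(p_i*q_i) / Var_total)
= (12/11) * (1 - 2.6713/4.44)
= 1.0909 * 0.3984
KR-20 = 0.4346

0.4346


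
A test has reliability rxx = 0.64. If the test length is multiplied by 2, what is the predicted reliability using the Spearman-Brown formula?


r_new = (n * rxx) / (1 + (n-1) * rxx)
r_new = (2 * 0.64) / (1 + 1 * 0.64)
r_new = 1.28 / 1.64
r_new = 0.7805

0.7805


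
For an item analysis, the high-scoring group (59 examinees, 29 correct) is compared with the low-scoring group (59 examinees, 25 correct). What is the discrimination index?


p_upper = 29/59 = 0.4915
p_lower = 25/59 = 0.4237
D = 0.4915 - 0.4237 = 0.0678

0.0678


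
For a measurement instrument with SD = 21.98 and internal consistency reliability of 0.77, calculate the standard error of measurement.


SEM = SD * sqrt(1 - rxx)
SEM = 21.98 * sqrt(1 - 0.77)
SEM = 21.98 * sqrt(0.23) = 21.98 * 0.479583
SEM = 10.5412

10.5412


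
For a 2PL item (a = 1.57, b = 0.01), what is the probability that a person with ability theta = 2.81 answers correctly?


a*(theta - b) = 1.57 * (2.81 - 0.01) = 4.396
exp(-4.396) = 0.0123
P = 1 / (1 + 0.0123)
P = 0.9878

0.9878


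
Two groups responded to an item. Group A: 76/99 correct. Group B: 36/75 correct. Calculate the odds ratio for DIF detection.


Odds_A = 76/23 = 3.3043
Odds_B = 36/39 = 0.9231
OR = Odds_A / Odds_B = 3.3043 / 0.9231
Exactly, OR = (76 * 39) / (23 * 36) = 2964 / 828
OR = 3.5797

3.5797


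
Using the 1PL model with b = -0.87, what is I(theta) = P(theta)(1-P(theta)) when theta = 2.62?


P = 1/(1+exp(-(2.62--0.87))) = 0.9704
I = P*(1-P) = 0.9704 * 0.0296
I = 0.0287

0.0287


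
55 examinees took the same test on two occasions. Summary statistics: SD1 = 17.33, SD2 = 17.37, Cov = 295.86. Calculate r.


r = cov(X,Y) / (SD_X * SD_Y)
r = 295.86 / (17.33 * 17.37)
r = 295.86 / 301.0221
r = 0.9829

0.9829


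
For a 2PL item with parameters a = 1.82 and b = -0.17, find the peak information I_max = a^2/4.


For 2PL, max info at theta = b = -0.17
I_max = a^2 / 4 = 1.82^2 / 4
= 3.3124 / 4
I_max = 0.8281

0.8281


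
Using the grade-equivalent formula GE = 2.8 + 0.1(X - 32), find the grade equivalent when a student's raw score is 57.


raw - median = 57 - 32 = 25
slope * diff = 0.1 * 25 = 2.5
GE = 2.8 + 2.5
GE = 5.3

5.3


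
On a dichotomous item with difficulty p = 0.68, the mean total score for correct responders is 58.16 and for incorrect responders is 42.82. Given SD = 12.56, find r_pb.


q = 1 - p = 0.32
rpb = ((M1 - M0) / SD) * sqrt(p * q)
rpb = ((58.16 - 42.82) / 12.56) * sqrt(0.68 * 0.32)
rpb = 0.5697

0.5697


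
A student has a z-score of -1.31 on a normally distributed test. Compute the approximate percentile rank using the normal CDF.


CDF(z) = 0.5 * (1 + erf(z/sqrt(2)))
erf(-0.9263) = -0.8098
CDF = 0.0951
Percentile rank = 0.0951 * 100 = 9.51

9.51


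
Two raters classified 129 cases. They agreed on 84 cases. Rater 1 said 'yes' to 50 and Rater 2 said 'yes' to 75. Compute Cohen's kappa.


P_o = 84/129 = 0.651163
P_e = (50*75 + 79*54) / 16641 = 0.481702
kappa = (P_o - P_e) / (1 - P_e)
kappa = (0.651163 - 0.481702) / (1 - 0.481702)
kappa = 0.327

0.327


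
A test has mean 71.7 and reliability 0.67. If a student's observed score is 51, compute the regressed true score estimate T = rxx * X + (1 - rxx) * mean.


T_est = rxx * X + (1 - rxx) * mean
T_est = 0.67 * 51 + 0.33 * 71.7
T_est = 34.17 + 23.661
T_est = 57.831

57.831


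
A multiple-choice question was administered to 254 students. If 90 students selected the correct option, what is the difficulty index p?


Item difficulty p = number correct / total examinees
p = 90 / 254
p = 0.3543

0.3543


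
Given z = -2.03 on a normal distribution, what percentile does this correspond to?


CDF(z) = 0.5 * (1 + erf(z/sqrt(2)))
erf(-1.4354) = -0.9576
CDF = 0.0212
Percentile rank = 0.0212 * 100 = 2.12

2.12


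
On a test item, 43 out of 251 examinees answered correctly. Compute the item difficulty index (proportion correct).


Item difficulty p = number correct / total examinees
p = 43 / 251
p = 0.1713

0.1713


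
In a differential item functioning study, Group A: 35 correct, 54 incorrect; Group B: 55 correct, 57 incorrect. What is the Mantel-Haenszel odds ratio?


Odds_A = 35/54 = 0.6481
Odds_B = 55/57 = 0.9649
OR = Odds_A / Odds_B = 0.6481 / 0.9649
Exactly, OR = (35 * 57) / (54 * 55) = 1995 / 2970
OR = 0.6717

0.6717


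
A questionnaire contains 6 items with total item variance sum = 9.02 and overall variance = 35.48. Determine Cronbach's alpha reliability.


alpha = (k/(k-1)) * (1 - sum(si^2)/s_total^2)
= (6/5) * (1 - 9.02/35.48)
alpha = 0.8949

0.8949


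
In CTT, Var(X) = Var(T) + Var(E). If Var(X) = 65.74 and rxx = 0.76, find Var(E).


var_true = rxx * var_obs = 0.76 * 65.74 = 49.9624
var_error = var_obs - var_true
var_error = 65.74 - 49.9624
var_error = 15.7776

15.7776


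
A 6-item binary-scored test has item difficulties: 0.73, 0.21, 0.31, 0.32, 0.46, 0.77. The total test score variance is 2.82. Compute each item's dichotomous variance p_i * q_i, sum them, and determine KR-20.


For each item, compute p_i * q_i:
  Item 1: 0.73 * 0.27 = 0.1971
  Item 2: 0.21 * 0.79 = 0.1659
  Item 3: 0.31 * 0.69 = 0.2139
  Item 4: 0.32 * 0.68 = 0.2176
  Item 5: 0.46 * 0.54 = 0.2484
  Item 6: 0.77 * 0.23 = 0.1771
Sum(p_i * q_i) = 0.1971 + 0.1659 + 0.2139 + 0.2176 + 0.2484 + 0.1771 = 1.22
KR-20 = (k/(k-1)) * (1 - Sum(p_i*q_i) / Var_total)
= (6/5) * (1 - 1.22/2.82)
= 1.2 * 0.5674
KR-20 = 0.6809

0.6809


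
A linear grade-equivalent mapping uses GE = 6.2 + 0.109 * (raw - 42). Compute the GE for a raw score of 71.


raw - median = 71 - 42 = 29
slope * diff = 0.109 * 29 = 3.161
GE = 6.2 + 3.161
GE = 9.361

9.361


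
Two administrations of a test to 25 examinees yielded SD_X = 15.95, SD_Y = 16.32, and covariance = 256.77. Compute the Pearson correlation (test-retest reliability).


r = cov(X,Y) / (SD_X * SD_Y)
r = 256.77 / (15.95 * 16.32)
r = 256.77 / 260.304
r = 0.9864

0.9864


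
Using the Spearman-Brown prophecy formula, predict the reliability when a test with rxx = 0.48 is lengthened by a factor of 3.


r_new = (n * rxx) / (1 + (n-1) * rxx)
r_new = (3 * 0.48) / (1 + 2 * 0.48)
r_new = 1.44 / 1.96
r_new = 0.7347

0.7347


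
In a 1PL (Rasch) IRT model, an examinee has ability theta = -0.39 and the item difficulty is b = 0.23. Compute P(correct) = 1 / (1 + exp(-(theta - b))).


theta - b = -0.39 - 0.23 = -0.62
exp(-(theta - b)) = exp(0.62) = 1.8589
P = 1 / (1 + 1.8589)
P = 0.3498

0.3498


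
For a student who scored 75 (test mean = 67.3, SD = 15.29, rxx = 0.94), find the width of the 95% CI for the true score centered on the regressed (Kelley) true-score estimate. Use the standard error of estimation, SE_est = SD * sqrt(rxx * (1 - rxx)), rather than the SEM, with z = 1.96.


True score estimate = 0.94*75 + 0.06*67.3 = 74.538
SE_est = SD * sqrt(rxx * (1 - rxx)) = 15.29 * sqrt(0.94 * 0.06) = 15.29 * sqrt(0.0564) = 3.631174
CI = T_est +/- z * SE_est, so width = 2 * z * SE_est = 2 * 1.96 * 3.631174
Width = 14.2342

14.2342


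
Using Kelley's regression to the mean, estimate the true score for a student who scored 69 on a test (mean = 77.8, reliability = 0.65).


T_est = rxx * X + (1 - rxx) * mean
T_est = 0.65 * 69 + 0.35 * 77.8
T_est = 44.85 + 27.23
T_est = 72.08

72.08


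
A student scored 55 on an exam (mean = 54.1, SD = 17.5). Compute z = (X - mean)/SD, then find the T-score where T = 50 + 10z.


z = (X - mean) / SD = (55 - 54.1) / 17.5
z = 0.9 / 17.5
z = 0.0514
T-score = T = 50 + 10z
Carry z at full precision (z = 0.9 / 17.5) into the conversion:
T-score = 50 + 10 * (0.9 / 17.5) = 50 + 9 / 17.5
T-score = 50 + 0.5143
T-score = 50.5143

50.5143


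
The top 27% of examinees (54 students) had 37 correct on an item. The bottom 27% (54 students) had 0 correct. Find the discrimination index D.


p_upper = 37/54 = 0.6852
p_lower = 0/54 = 0.0
D = 0.6852 - 0.0 = 0.6852

0.6852


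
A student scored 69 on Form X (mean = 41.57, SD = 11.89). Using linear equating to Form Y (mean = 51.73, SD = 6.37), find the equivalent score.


slope = SD_Y / SD_X = 6.37 / 11.89 ~ 0.5357
intercept = mean_Y - slope * mean_X = 51.73 - (6.37 / 11.89) * 41.57 ~ 29.4591
Y = slope * X + intercept. To avoid rounding drift from the rounded slope/intercept, evaluate the equivalent form Y = mean_Y + SD_Y * (X - mean_X) / SD_X at full precision:
Y = 51.73 + 6.37 * (69 - 41.57) / 11.89
Y = 51.73 + 6.37 * 27.43 / 11.89
Y = 51.73 + 174.7291 / 11.89
Y = 51.73 + 14.6955
Y = 66.4255

66.4255


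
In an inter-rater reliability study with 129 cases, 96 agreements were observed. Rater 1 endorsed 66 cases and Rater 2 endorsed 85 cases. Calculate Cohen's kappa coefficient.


P_o = 96/129 = 0.744186
P_e = (66*85 + 63*44) / 16641 = 0.503696
kappa = (P_o - P_e) / (1 - P_e)
kappa = (0.744186 - 0.503696) / (1 - 0.503696)
kappa = 0.4846

0.4846


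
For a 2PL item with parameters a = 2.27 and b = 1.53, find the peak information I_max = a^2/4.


For 2PL, max info at theta = b = 1.53
I_max = a^2 / 4 = 2.27^2 / 4
= 5.1529 / 4
I_max = 1.2882

1.2882


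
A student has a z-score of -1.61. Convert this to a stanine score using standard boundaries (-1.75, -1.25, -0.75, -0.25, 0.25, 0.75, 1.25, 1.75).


Stanine boundaries: [-1.75, -1.25, -0.75, -0.25, 0.25, 0.75, 1.25, 1.75]
z = -1.61
Check each boundary:
  z >= -1.75 -> could be stanine 2
  z < -1.25
  z < -0.75
  z < -0.25
  z < 0.25
  z < 0.75
  z < 1.25
  z < 1.75
Highest qualifying boundary gives stanine = 2

2


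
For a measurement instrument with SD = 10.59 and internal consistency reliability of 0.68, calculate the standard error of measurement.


SEM = SD * sqrt(1 - rxx)
SEM = 10.59 * sqrt(1 - 0.68)
SEM = 10.59 * sqrt(0.32) = 10.59 * 0.565685
SEM = 5.9906

5.9906


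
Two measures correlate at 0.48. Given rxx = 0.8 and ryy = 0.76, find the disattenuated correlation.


r_corrected = rxy / sqrt(rxx * ryy)
= 0.48 / sqrt(0.8 * 0.76)
= 0.48 / sqrt(0.608)
= 0.48 / 0.779744
r_corrected = 0.6156

0.6156


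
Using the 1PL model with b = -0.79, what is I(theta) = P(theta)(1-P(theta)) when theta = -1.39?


P = 1/(1+exp(-(-1.39--0.79))) = 0.3543
I = P*(1-P) = 0.3543 * 0.6457
I = 0.2288

0.2288
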